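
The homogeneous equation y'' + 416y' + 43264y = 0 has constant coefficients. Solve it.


Characteristic equation: r² + 416r + 43264 = 0, i.e. (r + 208)² = 0.
Repeated root r = -208; include an x factor for the second linearly independent solution.
General solution: y = (C₁ + C₂x)e^(-208x).


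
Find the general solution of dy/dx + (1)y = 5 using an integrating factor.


P(x) = 1, Q(x) = 5; integrating factor μ = e^(x).
(μ y)' = 5e^(x) ⇒ μ y = 5e^(x) + C.
Divide by μ: y = 5 + Ce^(-x).


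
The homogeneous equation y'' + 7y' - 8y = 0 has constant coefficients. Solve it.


Characteristic equation: r² + 7r - 8 = 0.
Factor: (r + 8)(r - 1) = 0 ⇒ r = -8, 1 (distinct real).
General solution: y = C₁e^(-8x) + C₂e^(x).


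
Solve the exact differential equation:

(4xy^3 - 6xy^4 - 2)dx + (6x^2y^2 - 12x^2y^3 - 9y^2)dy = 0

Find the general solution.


Check exactness: ∂M/∂y = 12xy^2 - 24xy^3 and ∂N/∂x = 12xy^2 - 24xy^3; equal, so the equation is exact.
Integrate M with respect to x (treating y as constant): ∫M dx = 2x^2y^3 - 3x^2y^4 - 2x + h(y).
Differentiate w.r.t. y and set equal to N: the x-dependent terms already match, leaving h'(y) = -9y^2. Integrate: h(y) = -3y^3.
So F(x,y) = 2x^2y^3 - 3x^2y^4 - 3y^3 - 2x.
General solution: 2x^2y^3 - 3x^2y^4 - 3y^3 - 2x = C.


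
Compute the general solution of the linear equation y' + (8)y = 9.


P(x) = 8, Q(x) = 9; integrating factor μ = e^(8x).
(μ y)' = 9e^(8x) ⇒ μ y = (9/8)e^(8x) + C.
Divide by μ: y = 9/8 + Ce^(-8x).


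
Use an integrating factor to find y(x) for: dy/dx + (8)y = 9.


P(x) = 8, Q(x) = 9; integrating factor μ = e^(8x).
(μ y)' = 9e^(8x) ⇒ μ y = (9/8)e^(8x) + C.
Divide by μ: y = 9/8 + Ce^(-8x).


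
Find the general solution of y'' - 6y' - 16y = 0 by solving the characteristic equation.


Characteristic equation: r² - 6r - 16 = 0.
Factor: (r - 8)(r + 2) = 0 ⇒ r = 8, -2 (distinct real).
General solution: y = C₁e^(8x) + C₂e^(-2x).


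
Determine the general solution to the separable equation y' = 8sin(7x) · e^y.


Separate: e^(-y) dy = 8sin(7x) dx.
Integrate: -e^(-y) = -(8/7)cos(7x) + C₀.
Rearrange: e^(-y) = (8/7)cos(7x) + C.


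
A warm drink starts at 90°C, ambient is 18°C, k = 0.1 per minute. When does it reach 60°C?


From T(t) = T_a + (T₀ - T_a)e^(-kt), set T(t) = 60:
(60 - 18) / (90 - 18) = e^(-0.1t), so t = -ln(0.583)/0.1 ≈ 5.4 minutes.


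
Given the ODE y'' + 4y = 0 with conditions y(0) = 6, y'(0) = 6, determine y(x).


Characteristic roots of r² + 4 = 0 are ±2i, so y = C₁cos(2x) + C₂sin(2x).
Apply y(0) = 6: C₁ = 6. Differentiate and apply y'(0) = 6: 2·C₂ = 6, so C₂ = 3.
Particular solution: y = 6cos(2x) + 3sin(2x).


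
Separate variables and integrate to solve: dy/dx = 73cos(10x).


g(y) = 1, so integrate directly: y = ∫ 73cos(10x) dx = (73/10)sin(10x) + C.


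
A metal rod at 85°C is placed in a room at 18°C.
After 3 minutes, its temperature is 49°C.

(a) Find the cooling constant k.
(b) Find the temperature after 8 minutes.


Newton's law: T(t) = T_a + (T₀ - T_a)e^(-kt).
(a) Use T(3) = 49: (49 - 18)/(85 - 18) = e^(-k·3), so k = -ln(0.463)/3 ≈ 0.2569.
(b) Apply k to t = 8: T(8) = 18 + (67)e^(-2.055) ≈ 26.6°C.


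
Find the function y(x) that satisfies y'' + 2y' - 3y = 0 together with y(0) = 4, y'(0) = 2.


Characteristic roots of r² + 2r - 3 = 0 are 1, -3.
General solution y = c₁ e^(x) + c₂ e^(-3x).
Apply y(0) = 4: c₁ + c₂ = 4. Apply y'(0) = 2: 1 c₁ - 3 c₂ = 2.
Solve: c₁ = 7/2, c₂ = 1/2.
Particular solution: y = (7/2)e^(x) + (1/2)e^(-3x).


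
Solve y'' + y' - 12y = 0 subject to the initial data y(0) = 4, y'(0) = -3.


Characteristic roots of r² + r - 12 = 0 are -4, 3.
General solution y = c₁ e^(-4x) + c₂ e^(3x).
Apply y(0) = 4: c₁ + c₂ = 4. Apply y'(0) = -3: -4 c₁ + 3 c₂ = -3.
Solve: c₁ = 15/7, c₂ = 13/7.
Particular solution: y = (15/7)e^(-4x) + (13/7)e^(3x).


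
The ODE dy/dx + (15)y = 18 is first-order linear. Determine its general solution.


P(x) = 15, Q(x) = 18; integrating factor μ = e^(15x).
(μ y)' = 18e^(15x) ⇒ μ y = (6/5)e^(15x) + C.
Divide by μ: y = 6/5 + Ce^(-15x).


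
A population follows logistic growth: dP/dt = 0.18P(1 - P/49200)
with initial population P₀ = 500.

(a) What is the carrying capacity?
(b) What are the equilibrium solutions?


Logistic ODE dP/dt = 0.18P(1 - P/49200) has equilibria where dP/dt = 0, i.e. P = 0 or P = 49200.
The coefficient (1 - P/K) = 0 when P = K, identifying K = 49200 as the carrying capacity.
(a) K = 49200; (b) equilibria P = 0 and P = 49200.


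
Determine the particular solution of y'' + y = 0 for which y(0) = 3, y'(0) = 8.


Characteristic roots of r² + 1 = 0 are ±1i, so y = C₁cos(x) + C₂sin(x).
Apply y(0) = 3: C₁ = 3. Differentiate and apply y'(0) = 8: 1·C₂ = 8, so C₂ = 8.
Particular solution: y = 3cos(x) + 8sin(x).


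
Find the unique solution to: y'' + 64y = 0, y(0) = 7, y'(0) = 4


Characteristic roots of r² + 64 = 0 are ±8i, so y = C₁cos(8x) + C₂sin(8x).
Apply y(0) = 7: C₁ = 7. Differentiate and apply y'(0) = 4: 8·C₂ = 4, so C₂ = 1/2.
Particular solution: y = 7cos(8x) + (1/2)sin(8x).


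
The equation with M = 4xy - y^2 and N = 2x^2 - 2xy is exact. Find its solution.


Check exactness: ∂M/∂y = 4x - 2y and ∂N/∂x = 4x - 2y; equal, so the equation is exact.
Integrate M with respect to x (treating y as constant): ∫M dx = 2x^2y - xy^2 + h(y).
Differentiate w.r.t. y and set equal to N: all terms match, so h'(y) = 0 and h is a constant absorbed into C.
General solution: 2x^2y - xy^2 = C.


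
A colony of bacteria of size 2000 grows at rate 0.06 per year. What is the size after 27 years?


The ODE dP/dt = 0.06P has solution P(t) = P(0)e^(0.06t).
Substitute P(0) = 2000 and t = 27: P(27) = 2000 e^(1.62) ≈ 10106.


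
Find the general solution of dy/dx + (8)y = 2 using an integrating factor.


P(x) = 8, Q(x) = 2; integrating factor μ = e^(8x).
(μ y)' = 2e^(8x) ⇒ μ y = (1/4)e^(8x) + C.
Divide by μ: y = 1/4 + Ce^(-8x).


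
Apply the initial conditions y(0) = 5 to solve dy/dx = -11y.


General solution of y' = -11y is y = Ce^(-11x).
Apply y(0) = 5: C = 5.
Particular solution: y = 5e^(-11x).


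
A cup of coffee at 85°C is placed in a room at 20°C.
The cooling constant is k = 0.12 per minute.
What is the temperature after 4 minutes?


Newton's law: dT/dt = -k(T - T_a) has solution T(t) = T_a + (T₀ - T_a)e^(-kt).
Plug in T_a = 20, T₀ = 85, k = 0.12, t = 4: T(4) = 20 + (65)e^(-0.48) ≈ 60.2°C.


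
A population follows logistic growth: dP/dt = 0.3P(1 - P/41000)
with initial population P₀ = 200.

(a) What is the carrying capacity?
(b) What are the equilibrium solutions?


Logistic ODE dP/dt = 0.3P(1 - P/41000) has equilibria where dP/dt = 0, i.e. P = 0 or P = 41000.
The coefficient (1 - P/K) = 0 when P = K, identifying K = 41000 as the carrying capacity.
(a) K = 41000; (b) equilibria P = 0 and P = 41000.


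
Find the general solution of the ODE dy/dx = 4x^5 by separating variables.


Integrate both sides with respect to x: y = ∫ 4x^5 dx = (2/3)x^6 + C.


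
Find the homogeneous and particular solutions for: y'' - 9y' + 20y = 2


Characteristic roots of r² - 9r + 20 = 0 are 4, 5.
y_h = C₁e^(4x) + C₂e^(5x).
Forcing exponent 0 is not a characteristic root; try y_p = A.
Substitute: A·(0 + (-9)·0 + (20)) = A·20 = 2, so A = 1/10.
General solution: y = C₁e^(4x) + C₂e^(5x) + 1/10.


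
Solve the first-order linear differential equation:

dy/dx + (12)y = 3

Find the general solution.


P(x) = 12, Q(x) = 3; integrating factor μ = e^(12x).
(μ y)' = 3e^(12x) ⇒ μ y = (1/4)e^(12x) + C.
Divide by μ: y = 1/4 + Ce^(-12x).


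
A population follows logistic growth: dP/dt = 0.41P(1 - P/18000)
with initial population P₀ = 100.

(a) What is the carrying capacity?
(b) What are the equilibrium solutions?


Logistic ODE dP/dt = 0.41P(1 - P/18000) has equilibria where dP/dt = 0, i.e. P = 0 or P = 18000.
The coefficient (1 - P/K) = 0 when P = K, identifying K = 18000 as the carrying capacity.
(a) K = 18000; (b) equilibria P = 0 and P = 18000.


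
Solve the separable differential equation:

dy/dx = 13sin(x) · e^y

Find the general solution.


Separate: e^(-y) dy = 13sin(x) dx.
Integrate: -e^(-y) = -13cos(x) + C₀.
Rearrange: e^(-y) = 13cos(x) + C.


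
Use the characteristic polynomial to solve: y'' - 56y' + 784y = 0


Characteristic equation: r² - 56r + 784 = 0, i.e. (r - 28)² = 0.
Repeated root r = 28; include an x factor for the second linearly independent solution.
General solution: y = (C₁ + C₂x)e^(28x).


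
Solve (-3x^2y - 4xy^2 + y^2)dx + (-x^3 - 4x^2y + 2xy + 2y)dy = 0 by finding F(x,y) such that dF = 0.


Check exactness: ∂M/∂y = -3x^2 - 8xy + 2y and ∂N/∂x = -3x^2 - 8xy + 2y; equal, so the equation is exact.
Integrate M with respect to x (treating y as constant): ∫M dx = -x^3y - 2x^2y^2 + xy^2 + h(y).
Differentiate w.r.t. y and set equal to N: the x-dependent terms already match, leaving h'(y) = 2y. Integrate: h(y) = y^2.
So F(x,y) = -x^3y - 2x^2y^2 + xy^2 + y^2.
General solution: -x^3y - 2x^2y^2 + xy^2 + y^2 = C.


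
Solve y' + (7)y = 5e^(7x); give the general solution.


P(x) = 7 ⇒ μ = e^(7x).
(μ y)' = 5e^(14x) ⇒ μ y = (5/14)e^(14x) + C.
Divide by μ: y = (5/14)e^(7x) + Ce^(-7x).


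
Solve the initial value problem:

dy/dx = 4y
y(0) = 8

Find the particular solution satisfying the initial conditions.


General solution of y' = 4y is y = Ce^(4x).
Apply y(0) = 8: C = 8.
Particular solution: y = 8e^(4x).


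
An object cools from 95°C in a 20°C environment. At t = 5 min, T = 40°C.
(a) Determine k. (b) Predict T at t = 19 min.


Newton's law: T(t) = T_a + (T₀ - T_a)e^(-kt).
(a) Use T(5) = 40: (40 - 20)/(95 - 20) = e^(-k·5), so k = -ln(0.267)/5 ≈ 0.2644.
(b) Apply k to t = 19: T(19) = 20 + (75)e^(-5.023) ≈ 20.5°C.


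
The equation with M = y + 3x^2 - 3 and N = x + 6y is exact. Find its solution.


Check exactness: ∂M/∂y = 1 and ∂N/∂x = 1; equal, so the equation is exact.
Integrate M with respect to x (treating y as constant): ∫M dx = xy + x^3 - 3x + h(y).
Differentiate w.r.t. y and set equal to N: the x-dependent terms already match, leaving h'(y) = 6y. Integrate: h(y) = 3y^2.
So F(x,y) = xy + x^3 + 3y^2 - 3x.
General solution: xy + x^3 + 3y^2 - 3x = C.


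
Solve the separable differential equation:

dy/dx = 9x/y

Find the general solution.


Separate variables: y dy = 9x dx.
Integrate both sides: y²/2 = (9/2)x^2 + C₀.
Multiply by 2: y² = 9x^2 + C.


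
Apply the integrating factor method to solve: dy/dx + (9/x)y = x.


P(x) = 9/x ⇒ μ = x^9.
(x^9 y)' = x^9·x^1 = x^10.
Integrate: x^9 y = x^11/(11) + C.
Solve for y: y = (1/11)x^2 + C/x^9.


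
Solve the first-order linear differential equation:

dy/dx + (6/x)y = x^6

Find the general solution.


P(x) = 6/x ⇒ μ = x^6.
(x^6 y)' = x^6·x^6 = x^12.
Integrate: x^6 y = x^13/(13) + C.
Solve for y: y = (1/13)x^7 + C/x^6.


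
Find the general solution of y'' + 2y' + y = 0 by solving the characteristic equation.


Characteristic equation: r² + 2r + 1 = 0, i.e. (r + 1)² = 0.
Repeated root r = -1; include an x factor for the second linearly independent solution.
General solution: y = (C₁ + C₂x)e^(-x).


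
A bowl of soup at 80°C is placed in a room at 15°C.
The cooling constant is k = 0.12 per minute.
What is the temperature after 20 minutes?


Newton's law: dT/dt = -k(T - T_a) has solution T(t) = T_a + (T₀ - T_a)e^(-kt).
Plug in T_a = 15, T₀ = 80, k = 0.12, t = 20: T(20) = 15 + (65)e^(-2.40) ≈ 20.9°C.


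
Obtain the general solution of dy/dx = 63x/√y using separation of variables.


Separate: √y dy = 63x dx.
Integrate: (2/3)y^(3/2) = (63/2)x² + C.


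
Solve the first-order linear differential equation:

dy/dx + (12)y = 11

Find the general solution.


P(x) = 12, Q(x) = 11; integrating factor μ = e^(12x).
(μ y)' = 11e^(12x) ⇒ μ y = (11/12)e^(12x) + C.
Divide by μ: y = 11/12 + Ce^(-12x).


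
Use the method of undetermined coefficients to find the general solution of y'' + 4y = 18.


Homogeneous part: r² + 4 = 0 ⇒ r = ±2i, so y_h = C₁cos(2x) + C₂sin(2x).
Try constant y_p = A; plug in: 4A = 18 ⇒ A = 9/2.
General solution: y = C₁cos(2x) + C₂sin(2x) + 9/2.


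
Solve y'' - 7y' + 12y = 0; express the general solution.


Characteristic equation: r² - 7r + 12 = 0.
Factor: (r - 3)(r - 4) = 0 ⇒ r = 3, 4 (distinct real).
General solution: y = C₁e^(3x) + C₂e^(4x).


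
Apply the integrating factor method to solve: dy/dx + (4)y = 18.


P(x) = 4, Q(x) = 18; integrating factor μ = e^(4x).
(μ y)' = 18e^(4x) ⇒ μ y = (9/2)e^(4x) + C.
Divide by μ: y = 9/2 + Ce^(-4x).


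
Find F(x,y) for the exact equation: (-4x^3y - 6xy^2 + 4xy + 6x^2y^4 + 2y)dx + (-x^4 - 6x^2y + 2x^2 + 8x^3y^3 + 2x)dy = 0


Check exactness: ∂M/∂y = -4x^3 - 12xy + 4x + 24x^2y^3 + 2 and ∂N/∂x = -4x^3 - 12xy + 4x + 24x^2y^3 + 2; equal, so the equation is exact.
Integrate M with respect to x (treating y as constant): ∫M dx = -x^4y - 3x^2y^2 + 2x^2y + 2x^3y^4 + 2xy + h(y).
Differentiate w.r.t. y and set equal to N: all terms match, so h'(y) = 0 and h is a constant absorbed into C.
General solution: -x^4y - 3x^2y^2 + 2x^2y + 2x^3y^4 + 2xy = C.


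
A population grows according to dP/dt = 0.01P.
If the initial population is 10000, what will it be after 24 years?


The ODE dP/dt = 0.01P has solution P(t) = P(0)e^(0.01t).
Substitute P(0) = 10000 and t = 24: P(24) = 10000 e^(0.24) ≈ 12712.


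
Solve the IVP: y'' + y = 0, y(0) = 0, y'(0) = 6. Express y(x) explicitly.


Characteristic roots of r² + 1 = 0 are ±1i, so y = C₁cos(x) + C₂sin(x).
Apply y(0) = 0: C₁ = 0. Differentiate and apply y'(0) = 6: 1·C₂ = 6, so C₂ = 6.
Particular solution: y = 6sin(x).


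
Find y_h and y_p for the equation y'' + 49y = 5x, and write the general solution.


Homogeneous: r² + 49 = 0 ⇒ r = ±7i, y_h = C₁cos(7x) + C₂sin(7x).
Polynomial forcing; try y_p = Ax + B. Then y_p'' + 49 y_p = 49(Ax + B) = 5x, so B = 0 and A = 5/49.
General solution: y = C₁cos(7x) + C₂sin(7x) + (5/49)x.


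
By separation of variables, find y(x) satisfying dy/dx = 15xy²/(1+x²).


Separate: dy/y² = 15x/(1+x²) dx.
Integrate LHS: ∫ dy/y² = -1/y.
Integrate RHS via u = 1+x²: (15/2)ln(1+x²) + C.
Result: -1/y = (15/2)ln(1+x²) + C.


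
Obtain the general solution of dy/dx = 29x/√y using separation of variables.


Separate: √y dy = 29x dx.
Integrate: (2/3)y^(3/2) = (29/2)x² + C.


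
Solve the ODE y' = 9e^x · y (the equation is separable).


Separate variables: dy/y = 9e^x dx.
Integrate: ln|y| = 9e^x + C₀.
Exponentiate: y = Ce^(9e^x).


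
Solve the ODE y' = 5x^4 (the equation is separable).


Integrate both sides with respect to x: y = ∫ 5x^4 dx = x^5 + C.


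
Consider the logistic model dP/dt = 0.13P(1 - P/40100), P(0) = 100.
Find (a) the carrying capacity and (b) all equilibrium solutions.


Logistic ODE dP/dt = 0.13P(1 - P/40100) has equilibria where dP/dt = 0, i.e. P = 0 or P = 40100.
The coefficient (1 - P/K) = 0 when P = K, identifying K = 40100 as the carrying capacity.
(a) K = 40100; (b) equilibria P = 0 and P = 40100.


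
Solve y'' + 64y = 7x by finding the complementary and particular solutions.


Homogeneous: r² + 64 = 0 ⇒ r = ±8i, y_h = C₁cos(8x) + C₂sin(8x).
Polynomial forcing; try y_p = Ax + B. Then y_p'' + 64 y_p = 64(Ax + B) = 7x, so B = 0 and A = 7/64.
General solution: y = C₁cos(8x) + C₂sin(8x) + (7/64)x.


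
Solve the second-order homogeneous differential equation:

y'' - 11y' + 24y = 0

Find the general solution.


Characteristic equation: r² - 11r + 24 = 0.
Factor: (r - 8)(r - 3) = 0 ⇒ r = 8, 3 (distinct real).
General solution: y = C₁e^(8x) + C₂e^(3x).


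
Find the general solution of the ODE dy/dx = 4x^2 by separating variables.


Integrate both sides with respect to x: y = ∫ 4x^2 dx = (4/3)x^3 + C.


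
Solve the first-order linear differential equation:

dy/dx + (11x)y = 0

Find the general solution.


P(x) = 11x ⇒ μ = e^((11/2)x²).
Q(x) = 0 so μ y is constant: y = Ce^(-(11/2)x²).


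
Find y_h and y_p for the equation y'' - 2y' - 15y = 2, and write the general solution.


Characteristic roots of r² - 2r - 15 = 0 are 5, -3.
y_h = C₁e^(5x) + C₂e^(-3x).
Forcing exponent 0 is not a characteristic root; try y_p = A.
Substitute: A·(0 + (-2)·0 + (-15)) = A·-15 = 2, so A = -2/15.
General solution: y = C₁e^(5x) + C₂e^(-3x) - 2/15.


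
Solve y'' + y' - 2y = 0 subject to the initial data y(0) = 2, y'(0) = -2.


Characteristic roots of r² + r - 2 = 0 are 1, -2.
General solution y = c₁ e^(x) + c₂ e^(-2x).
Apply y(0) = 2: c₁ + c₂ = 2. Apply y'(0) = -2: 1 c₁ - 2 c₂ = -2.
Solve: c₁ = 2/3, c₂ = 4/3.
Particular solution: y = (2/3)e^(x) + (4/3)e^(-2x).


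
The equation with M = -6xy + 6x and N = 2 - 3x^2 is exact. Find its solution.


Check exactness: ∂M/∂y = -6x and ∂N/∂x = -6x; equal, so the equation is exact.
Integrate M with respect to x (treating y as constant): ∫M dx = -3x^2y + 3x^2 + h(y).
Differentiate w.r.t. y and set equal to N: the x-dependent terms already match, leaving h'(y) = 2. Integrate: h(y) = 2y.
So F(x,y) = 2y - 3x^2y + 3x^2.
General solution: 2y - 3x^2y + 3x^2 = C.


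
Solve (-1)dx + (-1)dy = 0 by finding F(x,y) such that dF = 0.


Check exactness: ∂M/∂y = 0 and ∂N/∂x = 0; equal, so the equation is exact.
Integrate M with respect to x (treating y as constant): ∫M dx = -x + h(y).
Differentiate w.r.t. y and set equal to N: the x-dependent terms already match, leaving h'(y) = -1. Integrate: h(y) = -y.
So F(x,y) = -y - x.
General solution: -y - x = C.


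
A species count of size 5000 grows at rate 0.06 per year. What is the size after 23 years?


The ODE dP/dt = 0.06P has solution P(t) = P(0)e^(0.06t).
Substitute P(0) = 5000 and t = 23: P(23) = 5000 e^(1.38) ≈ 19875.


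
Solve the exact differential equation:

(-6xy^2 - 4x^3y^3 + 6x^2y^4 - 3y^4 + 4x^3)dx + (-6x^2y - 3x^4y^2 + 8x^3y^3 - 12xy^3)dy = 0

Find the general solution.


Check exactness: ∂M/∂y = -12xy - 12x^3y^2 + 24x^2y^3 - 12y^3 and ∂N/∂x = -12xy - 12x^3y^2 + 24x^2y^3 - 12y^3; equal, so the equation is exact.
Integrate M with respect to x (treating y as constant): ∫M dx = -3x^2y^2 - x^4y^3 + 2x^3y^4 - 3xy^4 + x^4 + h(y).
Differentiate w.r.t. y and set equal to N: all terms match, so h'(y) = 0 and h is a constant absorbed into C.
General solution: -3x^2y^2 - x^4y^3 + 2x^3y^4 - 3xy^4 + x^4 = C.


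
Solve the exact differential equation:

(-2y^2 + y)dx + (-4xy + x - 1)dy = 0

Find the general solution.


Check exactness: ∂M/∂y = -4y + 1 and ∂N/∂x = -4y + 1; equal, so the equation is exact.
Integrate M with respect to x (treating y as constant): ∫M dx = -2xy^2 + xy + h(y).
Differentiate w.r.t. y and set equal to N: the x-dependent terms already match, leaving h'(y) = -1. Integrate: h(y) = -y.
So F(x,y) = -2xy^2 + xy - y.
General solution: -2xy^2 + xy - y = C.


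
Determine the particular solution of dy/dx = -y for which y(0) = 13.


General solution of y' = -y is y = Ce^(-x).
Apply y(0) = 13: C = 13.
Particular solution: y = 13e^(-x).


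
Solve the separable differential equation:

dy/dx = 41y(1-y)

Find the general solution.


Separate: dy/[y(1-y)] = 41 dx.
Partial fractions: 1/[y(1-y)] = 1/y + 1/(1-y).
Integrate: ln|y/(1-y)| = 41x + C₀.
Solve for y: y = 1/(1 + Ce^(-41x)).


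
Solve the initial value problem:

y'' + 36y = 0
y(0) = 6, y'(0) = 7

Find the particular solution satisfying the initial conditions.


Characteristic roots of r² + 36 = 0 are ±6i, so y = C₁cos(6x) + C₂sin(6x).
Apply y(0) = 6: C₁ = 6. Differentiate and apply y'(0) = 7: 6·C₂ = 7, so C₂ = 7/6.
Particular solution: y = 6cos(6x) + (7/6)sin(6x).


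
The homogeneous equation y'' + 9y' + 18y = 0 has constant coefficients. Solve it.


Characteristic equation: r² + 9r + 18 = 0.
Factor: (r + 6)(r + 3) = 0 ⇒ r = -6, -3 (distinct real).
General solution: y = C₁e^(-6x) + C₂e^(-3x).


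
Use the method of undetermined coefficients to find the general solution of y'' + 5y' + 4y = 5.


Characteristic roots of r² + 5r + 4 = 0 are -4, -1.
y_h = C₁e^(-4x) + C₂e^(-x).
Constant forcing; try y_p = A. Then 4A = 5 ⇒ A = 5/4.
General solution: y = C₁e^(-4x) + C₂e^(-x) + 5/4.


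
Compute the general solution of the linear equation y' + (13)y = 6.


P(x) = 13, Q(x) = 6; integrating factor μ = e^(13x).
(μ y)' = 6e^(13x) ⇒ μ y = (6/13)e^(13x) + C.
Divide by μ: y = 6/13 + Ce^(-13x).


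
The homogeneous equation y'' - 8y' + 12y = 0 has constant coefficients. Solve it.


Characteristic equation: r² - 8r + 12 = 0.
Factor: (r - 2)(r - 6) = 0 ⇒ r = 2, 6 (distinct real).
General solution: y = C₁e^(2x) + C₂e^(6x).


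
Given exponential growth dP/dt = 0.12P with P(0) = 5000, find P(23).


The ODE dP/dt = 0.12P has solution P(t) = P(0)e^(0.12t).
Substitute P(0) = 5000 and t = 23: P(23) = 5000 e^(2.76) ≈ 78999.


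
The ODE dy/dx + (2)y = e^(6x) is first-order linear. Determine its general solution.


P(x) = 2 ⇒ μ = e^(2x).
(μ y)' = e^(8x) ⇒ μ y = e^(8x)/8 + C.
Divide by μ: y = (1/8)e^(6x) + Ce^(-2x).


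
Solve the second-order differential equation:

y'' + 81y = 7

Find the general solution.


Homogeneous part: r² + 81 = 0 ⇒ r = ±9i, so y_h = C₁cos(9x) + C₂sin(9x).
Try constant y_p = A; plug in: 81A = 7 ⇒ A = 7/81.
General solution: y = C₁cos(9x) + C₂sin(9x) + 7/81.


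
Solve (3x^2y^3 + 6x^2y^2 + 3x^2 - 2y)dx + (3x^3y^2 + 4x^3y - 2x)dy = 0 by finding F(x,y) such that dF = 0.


Check exactness: ∂M/∂y = 9x^2y^2 + 12x^2y - 2 and ∂N/∂x = 9x^2y^2 + 12x^2y - 2; equal, so the equation is exact.
Integrate M with respect to x (treating y as constant): ∫M dx = x^3y^3 + 2x^3y^2 + x^3 - 2xy + h(y).
Differentiate w.r.t. y and set equal to N: all terms match, so h'(y) = 0 and h is a constant absorbed into C.
General solution: x^3y^3 + 2x^3y^2 + x^3 - 2xy = C.


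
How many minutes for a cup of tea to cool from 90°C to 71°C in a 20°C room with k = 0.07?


From T(t) = T_a + (T₀ - T_a)e^(-kt), set T(t) = 71:
(71 - 20) / (90 - 20) = e^(-0.07t), so t = -ln(0.729)/0.07 ≈ 4.5 minutes.


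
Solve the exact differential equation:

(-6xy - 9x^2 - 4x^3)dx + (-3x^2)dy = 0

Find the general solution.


Check exactness: ∂M/∂y = -6x and ∂N/∂x = -6x; equal, so the equation is exact.
Integrate M with respect to x (treating y as constant): ∫M dx = -3x^2y - 3x^3 - x^4 + h(y).
Differentiate w.r.t. y and set equal to N: all terms match, so h'(y) = 0 and h is a constant absorbed into C.
General solution: -3x^2y - 3x^3 - x^4 = C.


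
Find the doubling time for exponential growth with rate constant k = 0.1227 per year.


Exponential growth: P(t) = P₀ e^(0.1227t). Set P(t)/P₀ = 2: e^(0.1227t) = 2.
Solve: t = ln(2)/0.1227 ≈ 5.65 years.


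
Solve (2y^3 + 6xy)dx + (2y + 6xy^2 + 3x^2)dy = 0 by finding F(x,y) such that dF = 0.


Check exactness: ∂M/∂y = 6y^2 + 6x and ∂N/∂x = 6y^2 + 6x; equal, so the equation is exact.
Integrate M with respect to x (treating y as constant): ∫M dx = 2xy^3 + 3x^2y + h(y).
Differentiate w.r.t. y and set equal to N: the x-dependent terms already match, leaving h'(y) = 2y. Integrate: h(y) = y^2.
So F(x,y) = y^2 + 2xy^3 + 3x^2y.
General solution: y^2 + 2xy^3 + 3x^2y = C.


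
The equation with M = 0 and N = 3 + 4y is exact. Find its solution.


Check exactness: ∂M/∂y = 0 and ∂N/∂x = 0; equal, so the equation is exact.
Integrate M with respect to x (treating y as constant): ∫M dx = 0 + h(y).
Differentiate w.r.t. y and set equal to N: the x-dependent terms already match, leaving h'(y) = 3 + 4y. Integrate: h(y) = 3y + 2y^2.
So F(x,y) = 3y + 2y^2.
General solution: 3y + 2y^2 = C.


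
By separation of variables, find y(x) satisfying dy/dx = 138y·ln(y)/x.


Separate: dy/[y ln(y)] = 138 dx/x.
Substitute u = ln(y): du/u = 138 dx/x.
Integrate: ln|ln(y)| = 138ln|x| + C₀, hence ln(y) = C·x^138.


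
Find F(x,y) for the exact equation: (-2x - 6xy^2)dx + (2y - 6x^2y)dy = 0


Check exactness: ∂M/∂y = -12xy and ∂N/∂x = -12xy; equal, so the equation is exact.
Integrate M with respect to x (treating y as constant): ∫M dx = -x^2 - 3x^2y^2 + h(y).
Differentiate w.r.t. y and set equal to N: the x-dependent terms already match, leaving h'(y) = 2y. Integrate: h(y) = y^2.
So F(x,y) = y^2 - x^2 - 3x^2y^2.
General solution: y^2 - x^2 - 3x^2y^2 = C.


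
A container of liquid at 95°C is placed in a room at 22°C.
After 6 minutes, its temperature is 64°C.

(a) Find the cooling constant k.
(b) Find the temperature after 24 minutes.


Newton's law: T(t) = T_a + (T₀ - T_a)e^(-kt).
(a) Use T(6) = 64: (64 - 22)/(95 - 22) = e^(-k·6), so k = -ln(0.575)/6 ≈ 0.0921.
(b) Apply k to t = 24: T(24) = 22 + (73)e^(-2.211) ≈ 30.0°C.


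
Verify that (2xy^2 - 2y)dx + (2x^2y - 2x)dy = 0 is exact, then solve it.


Check exactness: ∂M/∂y = 4xy - 2 and ∂N/∂x = 4xy - 2; equal, so the equation is exact.
Integrate M with respect to x (treating y as constant): ∫M dx = x^2y^2 - 2xy + h(y).
Differentiate w.r.t. y and set equal to N: all terms match, so h'(y) = 0 and h is a constant absorbed into C.
General solution: x^2y^2 - 2xy = C.


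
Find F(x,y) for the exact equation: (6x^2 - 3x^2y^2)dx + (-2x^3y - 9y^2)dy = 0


Check exactness: ∂M/∂y = -6x^2y and ∂N/∂x = -6x^2y; equal, so the equation is exact.
Integrate M with respect to x (treating y as constant): ∫M dx = 2x^3 - x^3y^2 + h(y).
Differentiate w.r.t. y and set equal to N: the x-dependent terms already match, leaving h'(y) = -9y^2. Integrate: h(y) = -3y^3.
So F(x,y) = 2x^3 - x^3y^2 - 3y^3.
General solution: 2x^3 - x^3y^2 - 3y^3 = C.


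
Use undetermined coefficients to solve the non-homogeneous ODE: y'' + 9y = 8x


Homogeneous: r² + 9 = 0 ⇒ r = ±3i, y_h = C₁cos(3x) + C₂sin(3x).
Polynomial forcing; try y_p = Ax + B. Then y_p'' + 9 y_p = 9(Ax + B) = 8x, so B = 0 and A = 8/9.
General solution: y = C₁cos(3x) + C₂sin(3x) + (8/9)x.


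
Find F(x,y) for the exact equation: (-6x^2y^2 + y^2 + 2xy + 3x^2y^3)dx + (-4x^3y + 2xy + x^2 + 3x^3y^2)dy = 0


Check exactness: ∂M/∂y = -12x^2y + 2y + 2x + 9x^2y^2 and ∂N/∂x = -12x^2y + 2y + 2x + 9x^2y^2; equal, so the equation is exact.
Integrate M with respect to x (treating y as constant): ∫M dx = -2x^3y^2 + xy^2 + x^2y + x^3y^3 + h(y).
Differentiate w.r.t. y and set equal to N: all terms match, so h'(y) = 0 and h is a constant absorbed into C.
General solution: -2x^3y^2 + xy^2 + x^2y + x^3y^3 = C.


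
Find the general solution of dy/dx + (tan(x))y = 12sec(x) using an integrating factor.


P(x) = tan(x) ⇒ μ = e^(∫tan(x)dx) = sec(x).
(sec(x) y)' = 12sec²(x) ⇒ sec(x) y = 12tan(x) + C.
Multiply by cos(x): y = 12sin(x) + C·cos(x).


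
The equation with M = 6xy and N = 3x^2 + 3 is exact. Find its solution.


Check exactness: ∂M/∂y = 6x and ∂N/∂x = 6x; equal, so the equation is exact.
Integrate M with respect to x (treating y as constant): ∫M dx = 3x^2y + h(y).
Differentiate w.r.t. y and set equal to N: the x-dependent terms already match, leaving h'(y) = 3. Integrate: h(y) = 3y.
So F(x,y) = 3x^2y + 3y.
General solution: 3x^2y + 3y = C.


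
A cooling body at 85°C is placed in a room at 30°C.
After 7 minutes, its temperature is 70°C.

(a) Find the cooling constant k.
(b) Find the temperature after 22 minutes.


Newton's law: T(t) = T_a + (T₀ - T_a)e^(-kt).
(a) Use T(7) = 70: (70 - 30)/(85 - 30) = e^(-k·7), so k = -ln(0.727)/7 ≈ 0.0455.
(b) Apply k to t = 22: T(22) = 30 + (55)e^(-1.001) ≈ 50.2°C.


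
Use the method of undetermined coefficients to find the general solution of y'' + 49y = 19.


Homogeneous part: r² + 49 = 0 ⇒ r = ±7i, so y_h = C₁cos(7x) + C₂sin(7x).
Try constant y_p = A; plug in: 49A = 19 ⇒ A = 19/49.
General solution: y = C₁cos(7x) + C₂sin(7x) + 19/49.


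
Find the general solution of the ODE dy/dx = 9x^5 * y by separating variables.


Separate variables: dy/y = 9x^5 dx.
Integrate: ln|y| = (3/2)x^6 + C₀.
Exponentiate: y = Ce^((3/2)x^6).


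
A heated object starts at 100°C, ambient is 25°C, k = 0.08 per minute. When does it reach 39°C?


From T(t) = T_a + (T₀ - T_a)e^(-kt), set T(t) = 39:
(39 - 25) / (100 - 25) = e^(-0.08t), so t = -ln(0.187)/0.08 ≈ 21.0 minutes.


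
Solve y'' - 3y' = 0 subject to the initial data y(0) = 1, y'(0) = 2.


Characteristic roots of r² - 3r = 0 are 3, 0.
General solution y = c₁ e^(3x) + c₂.
Apply y(0) = 1: c₁ + c₂ = 1. Apply y'(0) = 2: 3 c₁ + 0 c₂ = 2.
Solve: c₁ = 2/3, c₂ = 1/3.
Particular solution: y = (2/3)e^(3x) + 1/3.


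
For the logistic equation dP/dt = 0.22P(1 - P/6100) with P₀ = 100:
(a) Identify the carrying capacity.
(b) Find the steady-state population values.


Logistic ODE dP/dt = 0.22P(1 - P/6100) has equilibria where dP/dt = 0, i.e. P = 0 or P = 6100.
The coefficient (1 - P/K) = 0 when P = K, identifying K = 6100 as the carrying capacity.
(a) K = 6100; (b) equilibria P = 0 and P = 6100.


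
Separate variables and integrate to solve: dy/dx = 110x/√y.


Separate: √y dy = 110x dx.
Integrate: (2/3)y^(3/2) = 55x² + C.


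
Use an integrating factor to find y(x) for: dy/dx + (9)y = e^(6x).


P(x) = 9 ⇒ μ = e^(9x).
(μ y)' = e^(15x) ⇒ μ y = e^(15x)/15 + C.
Divide by μ: y = (1/15)e^(6x) + Ce^(-9x).


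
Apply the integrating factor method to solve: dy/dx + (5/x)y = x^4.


P(x) = 5/x ⇒ μ = x^5.
(x^5 y)' = x^9 ⇒ x^5 y = x^10/(10) + C.
Solve for y: y = (1/10)x^5 + C/x^5.


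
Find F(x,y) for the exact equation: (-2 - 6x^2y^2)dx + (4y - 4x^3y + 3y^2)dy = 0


Check exactness: ∂M/∂y = -12x^2y and ∂N/∂x = -12x^2y; equal, so the equation is exact.
Integrate M with respect to x (treating y as constant): ∫M dx = -2x - 2x^3y^2 + h(y).
Differentiate w.r.t. y and set equal to N: the x-dependent terms already match, leaving h'(y) = 4y + 3y^2. Integrate: h(y) = 2y^2 + y^3.
So F(x,y) = -2x + 2y^2 - 2x^3y^2 + y^3.
General solution: -2x + 2y^2 - 2x^3y^2 + y^3 = C.


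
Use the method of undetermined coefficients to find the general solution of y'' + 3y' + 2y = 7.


Characteristic roots of r² + 3r + 2 = 0 are -2, -1.
y_h = C₁e^(-2x) + C₂e^(-x).
Constant forcing; try y_p = A. Then 2A = 7 ⇒ A = 7/2.
General solution: y = C₁e^(-2x) + C₂e^(-x) + 7/2.


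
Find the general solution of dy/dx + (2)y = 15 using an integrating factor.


P(x) = 2, Q(x) = 15; integrating factor μ = e^(2x).
(μ y)' = 15e^(2x) ⇒ μ y = (15/2)e^(2x) + C.
Divide by μ: y = 15/2 + Ce^(-2x).


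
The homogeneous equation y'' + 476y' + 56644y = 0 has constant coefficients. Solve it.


Characteristic equation: r² + 476r + 56644 = 0, i.e. (r + 238)² = 0.
Repeated root r = -238; include an x factor for the second linearly independent solution.
General solution: y = (C₁ + C₂x)e^(-238x).


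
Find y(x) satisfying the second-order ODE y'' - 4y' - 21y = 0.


Characteristic equation: r² - 4r - 21 = 0.
Factor: (r - 7)(r + 3) = 0 ⇒ r = 7, -3 (distinct real).
General solution: y = C₁e^(7x) + C₂e^(-3x).


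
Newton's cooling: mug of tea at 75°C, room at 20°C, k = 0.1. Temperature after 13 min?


Newton's law: dT/dt = -k(T - T_a) has solution T(t) = T_a + (T₀ - T_a)e^(-kt).
Plug in T_a = 20, T₀ = 75, k = 0.1, t = 13: T(13) = 20 + (55)e^(-1.30) ≈ 35.0°C.


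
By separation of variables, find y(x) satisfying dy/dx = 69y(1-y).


Separate: dy/[y(1-y)] = 69 dx.
Partial fractions: 1/[y(1-y)] = 1/y + 1/(1-y).
Integrate: ln|y/(1-y)| = 69x + C₀.
Solve for y: y = 1/(1 + Ce^(-69x)).


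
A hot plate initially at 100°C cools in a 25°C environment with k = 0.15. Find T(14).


Newton's law: dT/dt = -k(T - T_a) has solution T(t) = T_a + (T₀ - T_a)e^(-kt).
Plug in T_a = 25, T₀ = 100, k = 0.15, t = 14: T(14) = 25 + (75)e^(-2.10) ≈ 34.2°C.


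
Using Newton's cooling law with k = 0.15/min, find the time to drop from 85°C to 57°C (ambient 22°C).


From T(t) = T_a + (T₀ - T_a)e^(-kt), set T(t) = 57:
(57 - 22) / (85 - 22) = e^(-0.15t), so t = -ln(0.556)/0.15 ≈ 3.9 minutes.


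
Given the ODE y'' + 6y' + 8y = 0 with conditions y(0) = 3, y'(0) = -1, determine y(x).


Characteristic roots of r² + 6r + 8 = 0 are -4, -2.
General solution y = c₁ e^(-4x) + c₂ e^(-2x).
Apply y(0) = 3: c₁ + c₂ = 3. Apply y'(0) = -1: -4 c₁ - 2 c₂ = -1.
Solve: c₁ = -5/2, c₂ = 11/2.
Particular solution: y = -(5/2)e^(-4x) + (11/2)e^(-2x).


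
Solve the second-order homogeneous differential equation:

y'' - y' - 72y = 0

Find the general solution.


Characteristic equation: r² - r - 72 = 0.
Factor: (r + 8)(r - 9) = 0 ⇒ r = -8, 9 (distinct real).
General solution: y = C₁e^(-8x) + C₂e^(9x).


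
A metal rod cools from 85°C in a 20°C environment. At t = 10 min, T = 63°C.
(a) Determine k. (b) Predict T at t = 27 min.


Newton's law: T(t) = T_a + (T₀ - T_a)e^(-kt).
(a) Use T(10) = 63: (63 - 20)/(85 - 20) = e^(-k·10), so k = -ln(0.662)/10 ≈ 0.0413.
(b) Apply k to t = 27: T(27) = 20 + (65)e^(-1.116) ≈ 41.3°C.


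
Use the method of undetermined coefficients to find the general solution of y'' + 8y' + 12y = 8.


Characteristic roots of r² + 8r + 12 = 0 are -2, -6.
y_h = C₁e^(-2x) + C₂e^(-6x).
Constant forcing; try y_p = A. Then 12A = 8 ⇒ A = 2/3.
General solution: y = C₁e^(-2x) + C₂e^(-6x) + 2/3.


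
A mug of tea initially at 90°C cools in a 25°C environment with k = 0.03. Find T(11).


Newton's law: dT/dt = -k(T - T_a) has solution T(t) = T_a + (T₀ - T_a)e^(-kt).
Plug in T_a = 25, T₀ = 90, k = 0.03, t = 11: T(11) = 25 + (65)e^(-0.33) ≈ 71.7°C.


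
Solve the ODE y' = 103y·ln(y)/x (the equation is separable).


Separate: dy/[y ln(y)] = 103 dx/x.
Substitute u = ln(y): du/u = 103 dx/x.
Integrate: ln|ln(y)| = 103ln|x| + C₀, hence ln(y) = C·x^103.


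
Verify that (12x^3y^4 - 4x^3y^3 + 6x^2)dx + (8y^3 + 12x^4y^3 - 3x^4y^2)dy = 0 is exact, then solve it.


Check exactness: ∂M/∂y = 48x^3y^3 - 12x^3y^2 and ∂N/∂x = 48x^3y^3 - 12x^3y^2; equal, so the equation is exact.
Integrate M with respect to x (treating y as constant): ∫M dx = 3x^4y^4 - x^4y^3 + 2x^3 + h(y).
Differentiate w.r.t. y and set equal to N: the x-dependent terms already match, leaving h'(y) = 8y^3. Integrate: h(y) = 2y^4.
So F(x,y) = 2y^4 + 3x^4y^4 - x^4y^3 + 2x^3.
General solution: 2y^4 + 3x^4y^4 - x^4y^3 + 2x^3 = C.


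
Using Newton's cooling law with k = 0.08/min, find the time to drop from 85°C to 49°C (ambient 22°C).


From T(t) = T_a + (T₀ - T_a)e^(-kt), set T(t) = 49:
(49 - 22) / (85 - 22) = e^(-0.08t), so t = -ln(0.429)/0.08 ≈ 10.6 minutes.


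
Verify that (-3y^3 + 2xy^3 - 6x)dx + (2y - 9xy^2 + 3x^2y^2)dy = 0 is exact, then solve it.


Check exactness: ∂M/∂y = -9y^2 + 6xy^2 and ∂N/∂x = -9y^2 + 6xy^2; equal, so the equation is exact.
Integrate M with respect to x (treating y as constant): ∫M dx = -3xy^3 + x^2y^3 - 3x^2 + h(y).
Differentiate w.r.t. y and set equal to N: the x-dependent terms already match, leaving h'(y) = 2y. Integrate: h(y) = y^2.
So F(x,y) = y^2 - 3xy^3 + x^2y^3 - 3x^2.
General solution: y^2 - 3xy^3 + x^2y^3 - 3x^2 = C.


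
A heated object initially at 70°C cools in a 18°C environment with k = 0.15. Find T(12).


Newton's law: dT/dt = -k(T - T_a) has solution T(t) = T_a + (T₀ - T_a)e^(-kt).
Plug in T_a = 18, T₀ = 70, k = 0.15, t = 12: T(12) = 18 + (52)e^(-1.80) ≈ 26.6°C.


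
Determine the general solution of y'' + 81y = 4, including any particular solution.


Homogeneous part: r² + 81 = 0 ⇒ r = ±9i, so y_h = C₁cos(9x) + C₂sin(9x).
Try constant y_p = A; plug in: 81A = 4 ⇒ A = 4/81.
General solution: y = C₁cos(9x) + C₂sin(9x) + 4/81.


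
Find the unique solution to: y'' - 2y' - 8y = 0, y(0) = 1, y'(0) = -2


Characteristic roots of r² - 2r - 8 = 0 are -2, 4.
General solution y = c₁ e^(-2x) + c₂ e^(4x).
Apply y(0) = 1: c₁ + c₂ = 1. Apply y'(0) = -2: -2 c₁ + 4 c₂ = -2.
Solve: c₁ = 1, c₂ = 0.
Particular solution: y = e^(-2x) + 0e^(4x).


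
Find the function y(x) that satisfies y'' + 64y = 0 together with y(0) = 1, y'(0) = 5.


Characteristic roots of r² + 64 = 0 are ±8i, so y = C₁cos(8x) + C₂sin(8x).
Apply y(0) = 1: C₁ = 1. Differentiate and apply y'(0) = 5: 8·C₂ = 5, so C₂ = 5/8.
Particular solution: y = cos(8x) + (5/8)sin(8x).


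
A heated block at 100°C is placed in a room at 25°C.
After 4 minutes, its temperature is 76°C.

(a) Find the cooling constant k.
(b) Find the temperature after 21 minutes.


Newton's law: T(t) = T_a + (T₀ - T_a)e^(-kt).
(a) Use T(4) = 76: (76 - 25)/(100 - 25) = e^(-k·4), so k = -ln(0.680)/4 ≈ 0.0964.
(b) Apply k to t = 21: T(21) = 25 + (75)e^(-2.025) ≈ 34.9°C.


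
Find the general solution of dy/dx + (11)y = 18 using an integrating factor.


P(x) = 11, Q(x) = 18; integrating factor μ = e^(11x).
(μ y)' = 18e^(11x) ⇒ μ y = (18/11)e^(11x) + C.
Divide by μ: y = 18/11 + Ce^(-11x).


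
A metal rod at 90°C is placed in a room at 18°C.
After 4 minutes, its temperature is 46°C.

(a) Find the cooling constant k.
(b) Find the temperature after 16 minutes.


Newton's law: T(t) = T_a + (T₀ - T_a)e^(-kt).
(a) Use T(4) = 46: (46 - 18)/(90 - 18) = e^(-k·4), so k = -ln(0.389)/4 ≈ 0.2361.
(b) Apply k to t = 16: T(16) = 18 + (72)e^(-3.778) ≈ 19.6°C.


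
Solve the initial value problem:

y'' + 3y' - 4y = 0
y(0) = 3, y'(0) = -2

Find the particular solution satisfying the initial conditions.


Characteristic roots of r² + 3r - 4 = 0 are 1, -4.
General solution y = c₁ e^(x) + c₂ e^(-4x).
Apply y(0) = 3: c₁ + c₂ = 3. Apply y'(0) = -2: 1 c₁ - 4 c₂ = -2.
Solve: c₁ = 2, c₂ = 1.
Particular solution: y = 2e^(x) + e^(-4x).


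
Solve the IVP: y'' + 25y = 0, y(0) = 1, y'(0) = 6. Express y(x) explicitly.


Characteristic roots of r² + 25 = 0 are ±5i, so y = C₁cos(5x) + C₂sin(5x).
Apply y(0) = 1: C₁ = 1. Differentiate and apply y'(0) = 6: 5·C₂ = 6, so C₂ = 6/5.
Particular solution: y = cos(5x) + (6/5)sin(5x).


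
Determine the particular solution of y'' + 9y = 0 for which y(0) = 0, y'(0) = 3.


Characteristic roots of r² + 9 = 0 are ±3i, so y = C₁cos(3x) + C₂sin(3x).
Apply y(0) = 0: C₁ = 0. Differentiate and apply y'(0) = 3: 3·C₂ = 3, so C₂ = 1.
Particular solution: y = sin(3x).


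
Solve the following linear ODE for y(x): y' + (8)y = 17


P(x) = 8, Q(x) = 17; integrating factor μ = e^(8x).
(μ y)' = 17e^(8x) ⇒ μ y = (17/8)e^(8x) + C.
Divide by μ: y = 17/8 + Ce^(-8x).


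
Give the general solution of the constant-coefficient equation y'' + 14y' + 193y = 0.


Characteristic equation: r² + 14r + 193 = 0.
Discriminant is negative; roots r = -7 ± 12i (complex conjugate pair).
General solution uses e^(α x)(C₁ cos(β x) + C₂ sin(β x)): y = e^(-7x)(C₁cos(12x) + C₂sin(12x)).


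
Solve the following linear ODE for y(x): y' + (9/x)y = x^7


P(x) = 9/x ⇒ μ = x^9.
(x^9 y)' = x^9·x^7 = x^16.
Integrate: x^9 y = x^17/(17) + C.
Solve for y: y = (1/17)x^8 + C/x^9.


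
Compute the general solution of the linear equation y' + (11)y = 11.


P(x) = 11, Q(x) = 11; integrating factor μ = e^(11x).
(μ y)' = 11e^(11x) ⇒ μ y = e^(11x) + C.
Divide by μ: y = 1 + Ce^(-11x).


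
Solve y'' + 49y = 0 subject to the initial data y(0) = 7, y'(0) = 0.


Characteristic roots of r² + 49 = 0 are ±7i, so y = C₁cos(7x) + C₂sin(7x).
Apply y(0) = 7: C₁ = 7. Differentiate and apply y'(0) = 0: 7·C₂ = 0, so C₂ = 0.
Particular solution: y = 7cos(7x).
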